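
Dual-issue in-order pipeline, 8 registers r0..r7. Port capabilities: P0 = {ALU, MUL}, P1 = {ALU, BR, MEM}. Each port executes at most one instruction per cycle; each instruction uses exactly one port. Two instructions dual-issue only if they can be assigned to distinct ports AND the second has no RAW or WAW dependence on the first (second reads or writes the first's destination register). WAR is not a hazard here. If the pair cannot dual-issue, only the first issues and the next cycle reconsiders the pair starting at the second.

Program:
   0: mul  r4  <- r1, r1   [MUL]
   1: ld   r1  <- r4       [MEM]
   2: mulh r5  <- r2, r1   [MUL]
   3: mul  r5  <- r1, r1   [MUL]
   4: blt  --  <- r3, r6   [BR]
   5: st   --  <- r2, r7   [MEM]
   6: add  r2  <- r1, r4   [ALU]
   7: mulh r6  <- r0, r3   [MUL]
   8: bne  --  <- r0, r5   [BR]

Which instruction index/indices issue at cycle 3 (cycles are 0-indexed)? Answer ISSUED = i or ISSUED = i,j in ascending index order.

#0 head=0: mul i0 RAW r4
#1 head=1: ld i1 RAW r1
#2 head=2: mulh i2 no-port MUL/MUL
#3 head=3: mul+blt i3&i4 pair
#4 head=5: st+add i5&i6 pair
#5 head=7: mulh+bne i7&i8 pair

ISSUED = 3,4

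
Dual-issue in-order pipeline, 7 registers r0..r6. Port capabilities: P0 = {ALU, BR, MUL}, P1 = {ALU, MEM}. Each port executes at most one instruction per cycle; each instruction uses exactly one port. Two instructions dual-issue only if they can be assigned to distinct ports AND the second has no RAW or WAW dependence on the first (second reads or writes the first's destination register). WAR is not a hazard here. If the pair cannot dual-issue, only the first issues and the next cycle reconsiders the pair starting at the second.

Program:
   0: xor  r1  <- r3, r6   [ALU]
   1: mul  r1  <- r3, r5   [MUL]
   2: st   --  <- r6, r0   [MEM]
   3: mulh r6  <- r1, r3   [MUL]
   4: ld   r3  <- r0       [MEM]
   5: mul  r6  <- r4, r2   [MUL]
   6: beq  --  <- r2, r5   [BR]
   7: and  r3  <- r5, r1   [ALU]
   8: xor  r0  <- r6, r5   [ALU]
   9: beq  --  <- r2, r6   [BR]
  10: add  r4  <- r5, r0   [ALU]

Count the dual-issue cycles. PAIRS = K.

PAIRS = 4

[0] i0  xor  -- WAW r1
[1] i1/i2  mul st  -- dual
[2] i3/i4  mulh ld  -- dual
[3] i5  mul  -- no-port MUL/BR
[4] i6/i7  beq and  -- dual
[5] i8/i9  xor beq  -- dual
[6] i10  add  -- tail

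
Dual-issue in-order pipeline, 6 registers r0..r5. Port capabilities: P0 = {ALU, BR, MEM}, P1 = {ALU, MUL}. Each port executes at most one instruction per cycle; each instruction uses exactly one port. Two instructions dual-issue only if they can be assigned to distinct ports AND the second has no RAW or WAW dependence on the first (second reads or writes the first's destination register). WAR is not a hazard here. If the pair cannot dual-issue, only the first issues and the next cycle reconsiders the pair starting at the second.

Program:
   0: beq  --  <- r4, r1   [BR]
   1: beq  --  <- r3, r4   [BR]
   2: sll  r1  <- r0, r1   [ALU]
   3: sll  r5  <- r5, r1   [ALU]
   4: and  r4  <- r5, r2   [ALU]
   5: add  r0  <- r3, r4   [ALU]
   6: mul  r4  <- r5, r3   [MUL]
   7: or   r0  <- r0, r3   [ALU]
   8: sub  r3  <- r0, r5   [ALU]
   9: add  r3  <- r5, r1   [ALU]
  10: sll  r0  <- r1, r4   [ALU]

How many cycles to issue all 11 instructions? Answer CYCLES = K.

CYCLES = 8

[0] i0  beq  -- no-port BR/BR
[1] i1,i2  beq;sll  -- 2-wide
[2] i3  sll  -- RAW r5
[3] i4  and  -- RAW r4
[4] i5,i6  add;mul  -- 2-wide
[5] i7  or  -- RAW r0
[6] i8  sub  -- WAW r3
[7] i9,i10  add;sll  -- 2-wide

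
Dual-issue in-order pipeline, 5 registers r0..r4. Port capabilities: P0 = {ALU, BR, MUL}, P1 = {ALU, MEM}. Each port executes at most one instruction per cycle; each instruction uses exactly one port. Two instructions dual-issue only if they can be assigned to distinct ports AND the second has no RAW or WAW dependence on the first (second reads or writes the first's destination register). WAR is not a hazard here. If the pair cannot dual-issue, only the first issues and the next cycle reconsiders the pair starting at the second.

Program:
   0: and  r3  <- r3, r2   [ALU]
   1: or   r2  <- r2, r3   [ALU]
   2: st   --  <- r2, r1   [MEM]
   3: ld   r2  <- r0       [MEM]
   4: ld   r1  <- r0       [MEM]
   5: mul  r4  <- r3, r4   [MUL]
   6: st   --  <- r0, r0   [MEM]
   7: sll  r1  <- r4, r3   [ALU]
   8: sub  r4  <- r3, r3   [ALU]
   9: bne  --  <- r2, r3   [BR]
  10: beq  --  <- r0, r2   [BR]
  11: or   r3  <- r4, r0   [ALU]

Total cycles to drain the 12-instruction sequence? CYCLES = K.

CYCLES = 8

0. and.ALU @i0  | RAW r3
1. or.ALU @i1  | RAW r2
2. st.MEM @i2  | no-port MEM/MEM
3. ld.MEM @i3  | no-port MEM/MEM
4. ld.MEM;mul.MUL @i4&i5  | 2-wide
5. st.MEM;sll.ALU @i6&i7  | 2-wide
6. sub.ALU;bne.BR @i8&i9  | 2-wide
7. beq.BR;or.ALU @i10&i11  | 2-wide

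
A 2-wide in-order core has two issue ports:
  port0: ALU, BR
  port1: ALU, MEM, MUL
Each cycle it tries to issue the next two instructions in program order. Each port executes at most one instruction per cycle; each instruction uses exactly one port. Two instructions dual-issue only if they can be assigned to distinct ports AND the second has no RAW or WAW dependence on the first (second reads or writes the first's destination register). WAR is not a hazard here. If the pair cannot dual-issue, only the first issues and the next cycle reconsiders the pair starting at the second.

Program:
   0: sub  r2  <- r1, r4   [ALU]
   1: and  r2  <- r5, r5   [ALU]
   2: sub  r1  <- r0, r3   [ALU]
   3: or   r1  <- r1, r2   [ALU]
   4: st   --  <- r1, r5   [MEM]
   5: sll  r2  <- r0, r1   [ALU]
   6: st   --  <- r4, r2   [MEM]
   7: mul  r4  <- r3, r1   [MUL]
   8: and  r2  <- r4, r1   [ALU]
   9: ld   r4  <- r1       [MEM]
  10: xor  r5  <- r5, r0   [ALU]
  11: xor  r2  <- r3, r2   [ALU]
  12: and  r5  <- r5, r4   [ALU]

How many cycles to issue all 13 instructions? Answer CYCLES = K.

#0 head=0: sub.ALU i0 WAW r2
#1 head=1: and.ALU sub.ALU i1/i2 pair
#2 head=3: or.ALU i3 RAW r1
#3 head=4: st.MEM sll.ALU i4/i5 pair
#4 head=6: st.MEM i6 no-port MEM/MUL
#5 head=7: mul.MUL i7 RAW r4
#6 head=8: and.ALU ld.MEM i8/i9 pair
#7 head=10: xor.ALU xor.ALU i10/i11 pair
#8 head=12: and.ALU i12 tail

CYCLES = 9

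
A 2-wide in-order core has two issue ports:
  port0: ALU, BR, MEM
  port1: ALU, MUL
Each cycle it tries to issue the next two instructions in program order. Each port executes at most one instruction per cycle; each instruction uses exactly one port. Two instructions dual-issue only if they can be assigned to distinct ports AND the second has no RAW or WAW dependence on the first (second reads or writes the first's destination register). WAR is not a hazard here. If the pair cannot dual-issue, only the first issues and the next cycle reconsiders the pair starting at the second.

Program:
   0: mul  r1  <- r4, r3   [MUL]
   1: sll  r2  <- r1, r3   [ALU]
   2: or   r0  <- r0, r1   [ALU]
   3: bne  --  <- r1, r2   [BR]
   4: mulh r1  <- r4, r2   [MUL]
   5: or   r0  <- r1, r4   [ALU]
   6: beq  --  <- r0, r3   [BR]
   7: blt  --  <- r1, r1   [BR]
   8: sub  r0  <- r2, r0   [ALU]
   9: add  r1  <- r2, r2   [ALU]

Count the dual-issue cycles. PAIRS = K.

[0] i0  mul  -- RAW r1
[1] i1/i2  sll or  -- 2-wide
[2] i3/i4  bne mulh  -- 2-wide
[3] i5  or  -- RAW r0
[4] i6  beq  -- no-port BR/BR
[5] i7/i8  blt sub  -- 2-wide
[6] i9  add  -- tail

PAIRS = 3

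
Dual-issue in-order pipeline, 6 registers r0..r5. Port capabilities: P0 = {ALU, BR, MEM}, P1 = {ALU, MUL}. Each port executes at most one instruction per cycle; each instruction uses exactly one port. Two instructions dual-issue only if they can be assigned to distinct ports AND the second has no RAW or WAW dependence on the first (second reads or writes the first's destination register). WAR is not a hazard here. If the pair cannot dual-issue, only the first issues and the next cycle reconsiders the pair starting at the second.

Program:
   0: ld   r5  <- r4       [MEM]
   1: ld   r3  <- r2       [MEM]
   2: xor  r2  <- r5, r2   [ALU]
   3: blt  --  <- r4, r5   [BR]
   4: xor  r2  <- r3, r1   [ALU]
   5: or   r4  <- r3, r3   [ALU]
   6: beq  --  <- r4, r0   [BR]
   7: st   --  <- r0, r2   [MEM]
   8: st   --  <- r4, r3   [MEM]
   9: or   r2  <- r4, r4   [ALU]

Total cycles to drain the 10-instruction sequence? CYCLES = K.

CYCLES = 7

c0: i0 ld.MEM  no-port MEM/MEM
c1: i1+i2 ld.MEM+xor.ALU  dual
c2: i3+i4 blt.BR+xor.ALU  dual
c3: i5 or.ALU  RAW r4
c4: i6 beq.BR  no-port BR/MEM
c5: i7 st.MEM  no-port MEM/MEM
c6: i8+i9 st.MEM+or.ALU  dual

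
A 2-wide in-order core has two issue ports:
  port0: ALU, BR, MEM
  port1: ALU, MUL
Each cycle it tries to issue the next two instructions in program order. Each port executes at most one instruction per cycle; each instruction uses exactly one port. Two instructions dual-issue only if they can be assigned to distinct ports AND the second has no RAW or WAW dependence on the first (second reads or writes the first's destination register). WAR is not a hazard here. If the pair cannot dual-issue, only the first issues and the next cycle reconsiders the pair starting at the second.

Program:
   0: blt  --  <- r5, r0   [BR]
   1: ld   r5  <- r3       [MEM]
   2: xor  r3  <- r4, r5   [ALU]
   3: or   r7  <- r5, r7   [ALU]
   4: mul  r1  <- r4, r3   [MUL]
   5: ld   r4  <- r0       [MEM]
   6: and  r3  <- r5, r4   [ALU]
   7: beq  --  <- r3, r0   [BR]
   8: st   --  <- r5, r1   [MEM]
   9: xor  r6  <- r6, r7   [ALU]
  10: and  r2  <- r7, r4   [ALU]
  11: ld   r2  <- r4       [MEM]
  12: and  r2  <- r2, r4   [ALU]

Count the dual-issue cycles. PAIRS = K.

PAIRS = 3

  cy0 -> i0 (blt) no-port BR/MEM
  cy1 -> i1 (ld) RAW r5
  cy2 -> i2,i3 (xor/or) pair
  cy3 -> i4,i5 (mul/ld) pair
  cy4 -> i6 (and) RAW r3
  cy5 -> i7 (beq) no-port BR/MEM
  cy6 -> i8,i9 (st/xor) pair
  cy7 -> i10 (and) WAW r2
  cy8 -> i11 (ld) RAW+WAW r2
  cy9 -> i12 (and) tail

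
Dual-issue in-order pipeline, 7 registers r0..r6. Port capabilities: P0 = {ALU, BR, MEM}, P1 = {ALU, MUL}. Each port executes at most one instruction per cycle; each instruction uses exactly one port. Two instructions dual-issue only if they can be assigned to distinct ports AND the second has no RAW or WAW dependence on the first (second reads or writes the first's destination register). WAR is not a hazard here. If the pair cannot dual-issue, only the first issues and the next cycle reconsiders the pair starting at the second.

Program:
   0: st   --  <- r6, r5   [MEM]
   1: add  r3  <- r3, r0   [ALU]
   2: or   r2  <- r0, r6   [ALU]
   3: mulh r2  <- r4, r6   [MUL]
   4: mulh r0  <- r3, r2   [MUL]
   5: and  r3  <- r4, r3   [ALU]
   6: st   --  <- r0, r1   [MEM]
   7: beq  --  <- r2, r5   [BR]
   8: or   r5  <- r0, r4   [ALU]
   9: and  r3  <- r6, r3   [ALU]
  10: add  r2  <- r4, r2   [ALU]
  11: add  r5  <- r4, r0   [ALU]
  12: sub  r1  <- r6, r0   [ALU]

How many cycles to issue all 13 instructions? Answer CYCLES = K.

CYCLES = 8

t=0 i0,i1:st.MEM/add.ALU ; pair
t=1 i2:or.ALU ; WAW r2
t=2 i3:mulh.MUL ; no-port MUL/MUL
t=3 i4,i5:mulh.MUL/and.ALU ; pair
t=4 i6:st.MEM ; no-port MEM/BR
t=5 i7,i8:beq.BR/or.ALU ; pair
t=6 i9,i10:and.ALU/add.ALU ; pair
t=7 i11,i12:add.ALU/sub.ALU ; pair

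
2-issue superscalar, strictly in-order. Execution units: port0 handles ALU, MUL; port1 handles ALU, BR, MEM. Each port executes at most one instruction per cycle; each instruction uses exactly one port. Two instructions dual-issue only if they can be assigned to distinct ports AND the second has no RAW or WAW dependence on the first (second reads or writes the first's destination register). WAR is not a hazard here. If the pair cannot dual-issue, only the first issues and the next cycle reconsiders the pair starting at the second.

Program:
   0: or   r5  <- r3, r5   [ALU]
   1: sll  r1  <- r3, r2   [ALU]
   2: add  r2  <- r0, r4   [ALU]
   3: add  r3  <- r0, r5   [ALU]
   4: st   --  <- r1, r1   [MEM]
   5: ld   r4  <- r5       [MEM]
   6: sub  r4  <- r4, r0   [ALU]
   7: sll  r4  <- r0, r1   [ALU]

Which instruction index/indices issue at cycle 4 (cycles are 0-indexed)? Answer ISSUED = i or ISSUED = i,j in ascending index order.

ISSUED = 6

0. or;sll @i0/i1  | pair
1. add;add @i2/i3  | pair
2. st @i4  | no-port MEM/MEM
3. ld @i5  | RAW+WAW r4
4. sub @i6  | WAW r4
5. sll @i7  | tail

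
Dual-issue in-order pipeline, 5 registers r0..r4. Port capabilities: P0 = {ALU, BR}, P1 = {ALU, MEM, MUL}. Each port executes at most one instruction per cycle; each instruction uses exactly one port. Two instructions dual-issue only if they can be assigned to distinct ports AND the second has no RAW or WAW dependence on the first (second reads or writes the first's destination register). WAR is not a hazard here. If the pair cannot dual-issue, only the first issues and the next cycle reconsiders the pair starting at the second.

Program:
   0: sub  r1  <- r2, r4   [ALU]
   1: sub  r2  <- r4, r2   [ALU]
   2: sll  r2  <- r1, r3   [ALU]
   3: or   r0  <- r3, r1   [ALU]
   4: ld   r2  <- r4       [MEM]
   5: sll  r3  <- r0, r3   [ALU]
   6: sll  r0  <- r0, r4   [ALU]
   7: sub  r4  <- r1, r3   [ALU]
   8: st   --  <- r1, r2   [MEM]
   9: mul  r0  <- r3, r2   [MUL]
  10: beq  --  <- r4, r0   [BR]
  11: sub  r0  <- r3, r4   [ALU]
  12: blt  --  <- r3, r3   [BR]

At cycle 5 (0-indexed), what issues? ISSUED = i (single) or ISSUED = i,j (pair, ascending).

[0] i0&i1  sub;sub  -- pair
[1] i2&i3  sll;or  -- pair
[2] i4&i5  ld;sll  -- pair
[3] i6&i7  sll;sub  -- pair
[4] i8  st  -- no-port MEM/MUL
[5] i9  mul  -- RAW r0
[6] i10&i11  beq;sub  -- pair
[7] i12  blt  -- tail

ISSUED = 9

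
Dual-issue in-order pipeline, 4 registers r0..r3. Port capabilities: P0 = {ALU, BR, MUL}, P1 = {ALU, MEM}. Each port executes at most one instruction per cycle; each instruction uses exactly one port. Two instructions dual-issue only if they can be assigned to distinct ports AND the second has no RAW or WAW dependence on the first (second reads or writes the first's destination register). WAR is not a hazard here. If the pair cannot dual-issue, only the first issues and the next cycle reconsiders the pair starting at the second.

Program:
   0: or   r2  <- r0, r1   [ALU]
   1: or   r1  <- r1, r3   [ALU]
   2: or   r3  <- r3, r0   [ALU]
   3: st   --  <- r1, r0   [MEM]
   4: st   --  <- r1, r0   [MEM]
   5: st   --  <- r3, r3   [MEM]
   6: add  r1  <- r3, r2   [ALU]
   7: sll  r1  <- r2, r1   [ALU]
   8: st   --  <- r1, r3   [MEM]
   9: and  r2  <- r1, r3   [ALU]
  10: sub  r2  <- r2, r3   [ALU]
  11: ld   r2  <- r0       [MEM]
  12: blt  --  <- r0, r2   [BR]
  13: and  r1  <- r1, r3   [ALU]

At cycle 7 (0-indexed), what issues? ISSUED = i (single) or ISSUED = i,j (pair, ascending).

c0: i0&i1 or+or  dual
c1: i2&i3 or+st  dual
c2: i4 st  no-port MEM/MEM
c3: i5&i6 st+add  dual
c4: i7 sll  RAW r1
c5: i8&i9 st+and  dual
c6: i10 sub  WAW r2
c7: i11 ld  RAW r2
c8: i12&i13 blt+and  dual

ISSUED = 11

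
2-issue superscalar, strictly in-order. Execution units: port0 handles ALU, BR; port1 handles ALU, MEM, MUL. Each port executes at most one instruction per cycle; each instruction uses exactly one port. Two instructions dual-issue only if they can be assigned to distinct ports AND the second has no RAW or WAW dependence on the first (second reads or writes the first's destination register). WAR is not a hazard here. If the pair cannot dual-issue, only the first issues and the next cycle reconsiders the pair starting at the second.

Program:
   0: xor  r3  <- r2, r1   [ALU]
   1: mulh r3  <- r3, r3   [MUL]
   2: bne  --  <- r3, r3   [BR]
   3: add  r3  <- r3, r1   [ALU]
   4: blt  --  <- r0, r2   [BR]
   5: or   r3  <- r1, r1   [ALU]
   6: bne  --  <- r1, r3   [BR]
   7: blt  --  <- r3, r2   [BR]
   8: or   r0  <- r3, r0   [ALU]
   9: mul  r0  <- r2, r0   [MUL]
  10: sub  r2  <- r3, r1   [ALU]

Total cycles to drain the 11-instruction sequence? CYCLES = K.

CYCLES = 7

t=0 i0:xor ; RAW+WAW r3
t=1 i1:mulh ; RAW r3
t=2 i2,i3:bne+add ; dual
t=3 i4,i5:blt+or ; dual
t=4 i6:bne ; no-port BR/BR
t=5 i7,i8:blt+or ; dual
t=6 i9,i10:mul+sub ; dual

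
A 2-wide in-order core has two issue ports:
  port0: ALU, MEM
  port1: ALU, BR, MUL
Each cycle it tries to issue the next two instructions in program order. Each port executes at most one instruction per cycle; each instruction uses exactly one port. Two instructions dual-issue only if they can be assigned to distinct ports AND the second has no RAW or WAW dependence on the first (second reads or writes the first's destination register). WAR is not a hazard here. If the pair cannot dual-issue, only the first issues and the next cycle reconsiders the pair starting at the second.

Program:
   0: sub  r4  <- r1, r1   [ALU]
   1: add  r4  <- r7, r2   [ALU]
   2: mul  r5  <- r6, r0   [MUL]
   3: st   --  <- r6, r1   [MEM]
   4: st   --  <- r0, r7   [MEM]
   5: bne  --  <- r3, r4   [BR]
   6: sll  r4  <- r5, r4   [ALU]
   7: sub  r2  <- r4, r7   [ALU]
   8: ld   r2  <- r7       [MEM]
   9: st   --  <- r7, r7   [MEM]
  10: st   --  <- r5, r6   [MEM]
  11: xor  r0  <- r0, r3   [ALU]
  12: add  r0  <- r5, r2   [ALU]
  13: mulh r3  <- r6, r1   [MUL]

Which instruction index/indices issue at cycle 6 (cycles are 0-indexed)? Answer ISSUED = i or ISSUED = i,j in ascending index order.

ISSUED = 8

t=0 i0:sub ; WAW r4
t=1 i1+i2:add mul ; dual
t=2 i3:st ; no-port MEM/MEM
t=3 i4+i5:st bne ; dual
t=4 i6:sll ; RAW r4
t=5 i7:sub ; WAW r2
t=6 i8:ld ; no-port MEM/MEM
t=7 i9:st ; no-port MEM/MEM
t=8 i10+i11:st xor ; dual
t=9 i12+i13:add mulh ; dual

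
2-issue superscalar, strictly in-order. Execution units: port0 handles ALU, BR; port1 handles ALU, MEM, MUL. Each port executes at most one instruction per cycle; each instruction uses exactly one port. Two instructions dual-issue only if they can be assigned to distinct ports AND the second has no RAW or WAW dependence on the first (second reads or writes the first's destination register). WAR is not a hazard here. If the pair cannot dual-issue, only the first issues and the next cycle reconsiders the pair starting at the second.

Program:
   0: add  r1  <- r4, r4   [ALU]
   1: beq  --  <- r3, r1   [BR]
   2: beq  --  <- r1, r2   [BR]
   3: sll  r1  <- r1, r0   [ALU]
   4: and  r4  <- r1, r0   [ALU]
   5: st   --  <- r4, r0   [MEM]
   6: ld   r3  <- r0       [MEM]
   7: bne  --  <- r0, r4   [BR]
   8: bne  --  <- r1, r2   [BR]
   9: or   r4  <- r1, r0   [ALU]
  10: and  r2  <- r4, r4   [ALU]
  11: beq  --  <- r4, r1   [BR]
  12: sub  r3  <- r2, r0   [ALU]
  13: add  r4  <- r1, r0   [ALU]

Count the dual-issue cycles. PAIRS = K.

0. add @i0  | RAW r1
1. beq @i1  | no-port BR/BR
2. beq sll @i2/i3  | 2-wide
3. and @i4  | RAW r4
4. st @i5  | no-port MEM/MEM
5. ld bne @i6/i7  | 2-wide
6. bne or @i8/i9  | 2-wide
7. and beq @i10/i11  | 2-wide
8. sub add @i12/i13  | 2-wide

PAIRS = 5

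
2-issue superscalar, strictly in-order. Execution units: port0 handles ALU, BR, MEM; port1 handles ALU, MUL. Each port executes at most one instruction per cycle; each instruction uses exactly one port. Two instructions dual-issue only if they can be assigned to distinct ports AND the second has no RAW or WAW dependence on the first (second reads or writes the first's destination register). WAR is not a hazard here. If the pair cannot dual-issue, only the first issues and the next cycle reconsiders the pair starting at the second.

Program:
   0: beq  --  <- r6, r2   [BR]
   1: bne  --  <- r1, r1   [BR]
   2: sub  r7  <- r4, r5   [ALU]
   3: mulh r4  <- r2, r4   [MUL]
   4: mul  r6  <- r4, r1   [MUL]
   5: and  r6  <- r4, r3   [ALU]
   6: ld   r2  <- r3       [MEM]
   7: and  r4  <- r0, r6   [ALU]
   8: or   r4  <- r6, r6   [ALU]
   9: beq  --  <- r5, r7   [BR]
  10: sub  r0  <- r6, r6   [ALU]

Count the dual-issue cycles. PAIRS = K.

PAIRS = 3

t=0 i0:beq ; no-port BR/BR
t=1 i1,i2:bne/sub ; 2-wide
t=2 i3:mulh ; no-port MUL/MUL
t=3 i4:mul ; WAW r6
t=4 i5,i6:and/ld ; 2-wide
t=5 i7:and ; WAW r4
t=6 i8,i9:or/beq ; 2-wide
t=7 i10:sub ; tail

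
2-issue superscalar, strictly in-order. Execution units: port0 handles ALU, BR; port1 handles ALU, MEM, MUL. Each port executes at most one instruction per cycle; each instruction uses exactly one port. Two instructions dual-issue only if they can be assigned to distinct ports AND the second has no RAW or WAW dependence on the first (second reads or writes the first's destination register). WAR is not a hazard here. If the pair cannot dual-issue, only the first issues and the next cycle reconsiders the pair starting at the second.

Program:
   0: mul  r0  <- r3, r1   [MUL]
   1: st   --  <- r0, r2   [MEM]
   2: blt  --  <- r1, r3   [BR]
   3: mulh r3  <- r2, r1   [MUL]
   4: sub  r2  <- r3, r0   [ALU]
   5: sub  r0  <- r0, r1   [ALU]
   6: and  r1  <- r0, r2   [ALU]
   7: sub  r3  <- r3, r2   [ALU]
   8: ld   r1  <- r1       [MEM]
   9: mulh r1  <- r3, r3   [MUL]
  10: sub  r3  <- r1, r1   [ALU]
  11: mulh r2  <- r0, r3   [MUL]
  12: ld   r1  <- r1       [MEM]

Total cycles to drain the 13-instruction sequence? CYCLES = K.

t=0 i0:mul ; no-port MUL/MEM
t=1 i1,i2:st;blt ; pair
t=2 i3:mulh ; RAW r3
t=3 i4,i5:sub;sub ; pair
t=4 i6,i7:and;sub ; pair
t=5 i8:ld ; no-port MEM/MUL
t=6 i9:mulh ; RAW r1
t=7 i10:sub ; RAW r3
t=8 i11:mulh ; no-port MUL/MEM
t=9 i12:ld ; tail

CYCLES = 10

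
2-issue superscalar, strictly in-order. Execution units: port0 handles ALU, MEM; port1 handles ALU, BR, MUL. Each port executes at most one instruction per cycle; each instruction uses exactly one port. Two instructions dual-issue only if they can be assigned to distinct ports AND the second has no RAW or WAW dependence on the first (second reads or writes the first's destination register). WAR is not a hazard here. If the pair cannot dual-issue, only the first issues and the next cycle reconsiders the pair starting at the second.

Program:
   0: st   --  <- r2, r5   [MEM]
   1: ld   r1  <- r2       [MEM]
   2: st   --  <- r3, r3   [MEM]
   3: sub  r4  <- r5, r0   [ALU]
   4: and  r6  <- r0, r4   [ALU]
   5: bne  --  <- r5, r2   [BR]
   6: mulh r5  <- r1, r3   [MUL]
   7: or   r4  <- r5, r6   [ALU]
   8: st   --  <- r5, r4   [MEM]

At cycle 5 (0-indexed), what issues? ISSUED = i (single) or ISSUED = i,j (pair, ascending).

ISSUED = 7

t=0 i0:st ; no-port MEM/MEM
t=1 i1:ld ; no-port MEM/MEM
t=2 i2,i3:st/sub ; pair
t=3 i4,i5:and/bne ; pair
t=4 i6:mulh ; RAW r5
t=5 i7:or ; RAW r4
t=6 i8:st ; tail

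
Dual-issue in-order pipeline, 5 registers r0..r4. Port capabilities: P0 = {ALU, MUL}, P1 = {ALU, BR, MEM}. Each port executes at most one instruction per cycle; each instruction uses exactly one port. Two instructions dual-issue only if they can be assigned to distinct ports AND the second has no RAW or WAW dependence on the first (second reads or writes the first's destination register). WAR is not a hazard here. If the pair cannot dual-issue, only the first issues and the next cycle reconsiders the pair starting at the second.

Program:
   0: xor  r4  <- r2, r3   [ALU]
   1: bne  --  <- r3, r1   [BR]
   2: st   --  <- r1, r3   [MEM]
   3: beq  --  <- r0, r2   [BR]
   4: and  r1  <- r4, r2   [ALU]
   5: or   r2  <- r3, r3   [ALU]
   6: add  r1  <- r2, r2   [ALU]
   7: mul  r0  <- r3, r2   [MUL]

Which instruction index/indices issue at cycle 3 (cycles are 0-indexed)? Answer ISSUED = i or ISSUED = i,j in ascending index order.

ISSUED = 5

[0] i0,i1  xor.ALU bne.BR  -- dual
[1] i2  st.MEM  -- no-port MEM/BR
[2] i3,i4  beq.BR and.ALU  -- dual
[3] i5  or.ALU  -- RAW r2
[4] i6,i7  add.ALU mul.MUL  -- dual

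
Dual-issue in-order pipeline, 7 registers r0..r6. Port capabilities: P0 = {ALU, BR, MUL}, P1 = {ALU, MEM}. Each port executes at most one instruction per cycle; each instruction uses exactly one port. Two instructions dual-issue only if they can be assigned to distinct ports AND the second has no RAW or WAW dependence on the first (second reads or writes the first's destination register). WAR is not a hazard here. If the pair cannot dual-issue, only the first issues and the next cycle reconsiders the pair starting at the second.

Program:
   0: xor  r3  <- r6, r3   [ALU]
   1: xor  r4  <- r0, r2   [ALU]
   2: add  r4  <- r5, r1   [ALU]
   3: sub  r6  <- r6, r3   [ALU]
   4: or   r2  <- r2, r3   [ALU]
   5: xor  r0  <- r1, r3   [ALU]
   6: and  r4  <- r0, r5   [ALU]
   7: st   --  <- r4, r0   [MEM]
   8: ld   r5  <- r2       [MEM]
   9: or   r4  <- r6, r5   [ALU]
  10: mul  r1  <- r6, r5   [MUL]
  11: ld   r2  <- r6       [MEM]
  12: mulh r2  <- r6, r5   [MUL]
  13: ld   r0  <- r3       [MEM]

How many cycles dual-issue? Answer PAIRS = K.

PAIRS = 5

  cy0 -> i0,i1 (xor.ALU+xor.ALU) dual
  cy1 -> i2,i3 (add.ALU+sub.ALU) dual
  cy2 -> i4,i5 (or.ALU+xor.ALU) dual
  cy3 -> i6 (and.ALU) RAW r4
  cy4 -> i7 (st.MEM) no-port MEM/MEM
  cy5 -> i8 (ld.MEM) RAW r5
  cy6 -> i9,i10 (or.ALU+mul.MUL) dual
  cy7 -> i11 (ld.MEM) WAW r2
  cy8 -> i12,i13 (mulh.MUL+ld.MEM) dual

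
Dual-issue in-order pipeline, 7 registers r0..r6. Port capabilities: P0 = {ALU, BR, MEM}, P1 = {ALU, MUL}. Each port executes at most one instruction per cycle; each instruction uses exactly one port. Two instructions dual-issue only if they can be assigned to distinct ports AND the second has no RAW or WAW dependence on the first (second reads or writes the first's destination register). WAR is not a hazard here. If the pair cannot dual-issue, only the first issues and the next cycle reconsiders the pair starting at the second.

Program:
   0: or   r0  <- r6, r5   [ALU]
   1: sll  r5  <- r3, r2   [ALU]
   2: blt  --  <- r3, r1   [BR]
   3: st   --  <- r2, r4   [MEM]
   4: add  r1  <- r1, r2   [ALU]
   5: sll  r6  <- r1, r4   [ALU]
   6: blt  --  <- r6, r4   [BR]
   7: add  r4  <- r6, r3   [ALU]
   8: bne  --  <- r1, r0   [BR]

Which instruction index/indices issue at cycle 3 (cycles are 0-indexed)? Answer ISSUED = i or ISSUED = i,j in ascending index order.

ISSUED = 5

#0 head=0: or.ALU sll.ALU i0&i1 2-wide
#1 head=2: blt.BR i2 no-port BR/MEM
#2 head=3: st.MEM add.ALU i3&i4 2-wide
#3 head=5: sll.ALU i5 RAW r6
#4 head=6: blt.BR add.ALU i6&i7 2-wide
#5 head=8: bne.BR i8 tail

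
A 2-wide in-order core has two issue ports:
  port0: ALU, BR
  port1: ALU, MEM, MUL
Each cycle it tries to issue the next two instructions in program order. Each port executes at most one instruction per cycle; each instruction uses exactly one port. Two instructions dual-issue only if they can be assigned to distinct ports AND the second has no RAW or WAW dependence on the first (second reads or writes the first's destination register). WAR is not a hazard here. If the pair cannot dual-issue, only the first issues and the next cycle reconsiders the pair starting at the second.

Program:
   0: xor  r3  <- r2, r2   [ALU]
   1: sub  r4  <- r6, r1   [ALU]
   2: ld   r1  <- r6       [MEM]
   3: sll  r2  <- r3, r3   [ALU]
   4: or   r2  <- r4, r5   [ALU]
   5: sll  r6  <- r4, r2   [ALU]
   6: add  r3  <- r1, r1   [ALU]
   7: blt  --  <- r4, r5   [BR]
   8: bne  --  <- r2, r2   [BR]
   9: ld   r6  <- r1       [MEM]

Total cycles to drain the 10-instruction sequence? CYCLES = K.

#0 head=0: xor.ALU+sub.ALU i0+i1 pair
#1 head=2: ld.MEM+sll.ALU i2+i3 pair
#2 head=4: or.ALU i4 RAW r2
#3 head=5: sll.ALU+add.ALU i5+i6 pair
#4 head=7: blt.BR i7 no-port BR/BR
#5 head=8: bne.BR+ld.MEM i8+i9 pair

CYCLES = 6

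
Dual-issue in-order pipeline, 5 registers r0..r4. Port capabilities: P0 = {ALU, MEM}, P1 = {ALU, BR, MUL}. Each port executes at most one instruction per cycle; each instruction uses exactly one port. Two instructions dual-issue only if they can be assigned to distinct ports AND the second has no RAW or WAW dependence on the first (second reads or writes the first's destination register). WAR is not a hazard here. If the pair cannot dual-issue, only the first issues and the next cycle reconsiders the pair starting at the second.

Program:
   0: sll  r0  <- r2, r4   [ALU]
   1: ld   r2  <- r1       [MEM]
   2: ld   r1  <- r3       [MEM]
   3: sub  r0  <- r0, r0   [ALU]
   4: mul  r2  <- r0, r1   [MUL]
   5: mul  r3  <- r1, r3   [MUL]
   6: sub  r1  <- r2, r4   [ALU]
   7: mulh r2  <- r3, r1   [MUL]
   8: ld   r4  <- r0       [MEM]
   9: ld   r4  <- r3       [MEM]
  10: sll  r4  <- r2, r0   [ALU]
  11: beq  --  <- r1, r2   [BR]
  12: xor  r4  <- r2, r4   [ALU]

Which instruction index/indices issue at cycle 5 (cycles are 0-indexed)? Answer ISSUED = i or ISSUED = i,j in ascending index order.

#0 head=0: sll;ld i0/i1 2-wide
#1 head=2: ld;sub i2/i3 2-wide
#2 head=4: mul i4 no-port MUL/MUL
#3 head=5: mul;sub i5/i6 2-wide
#4 head=7: mulh;ld i7/i8 2-wide
#5 head=9: ld i9 WAW r4
#6 head=10: sll;beq i10/i11 2-wide
#7 head=12: xor i12 tail

ISSUED = 9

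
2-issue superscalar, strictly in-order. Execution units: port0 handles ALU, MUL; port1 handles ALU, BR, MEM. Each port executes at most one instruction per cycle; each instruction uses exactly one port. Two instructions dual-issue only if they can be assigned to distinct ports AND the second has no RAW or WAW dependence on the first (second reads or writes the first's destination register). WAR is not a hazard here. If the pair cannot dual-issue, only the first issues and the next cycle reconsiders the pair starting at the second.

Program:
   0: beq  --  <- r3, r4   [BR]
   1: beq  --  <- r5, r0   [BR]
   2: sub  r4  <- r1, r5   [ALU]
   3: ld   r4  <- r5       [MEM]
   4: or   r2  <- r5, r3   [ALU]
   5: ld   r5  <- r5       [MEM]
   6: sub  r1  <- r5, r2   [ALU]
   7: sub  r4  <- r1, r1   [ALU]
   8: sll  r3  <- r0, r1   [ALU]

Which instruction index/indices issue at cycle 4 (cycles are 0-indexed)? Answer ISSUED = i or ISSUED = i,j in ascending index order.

ISSUED = 6

[0] i0  beq.BR  -- no-port BR/BR
[1] i1/i2  beq.BR/sub.ALU  -- pair
[2] i3/i4  ld.MEM/or.ALU  -- pair
[3] i5  ld.MEM  -- RAW r5
[4] i6  sub.ALU  -- RAW r1
[5] i7/i8  sub.ALU/sll.ALU  -- pair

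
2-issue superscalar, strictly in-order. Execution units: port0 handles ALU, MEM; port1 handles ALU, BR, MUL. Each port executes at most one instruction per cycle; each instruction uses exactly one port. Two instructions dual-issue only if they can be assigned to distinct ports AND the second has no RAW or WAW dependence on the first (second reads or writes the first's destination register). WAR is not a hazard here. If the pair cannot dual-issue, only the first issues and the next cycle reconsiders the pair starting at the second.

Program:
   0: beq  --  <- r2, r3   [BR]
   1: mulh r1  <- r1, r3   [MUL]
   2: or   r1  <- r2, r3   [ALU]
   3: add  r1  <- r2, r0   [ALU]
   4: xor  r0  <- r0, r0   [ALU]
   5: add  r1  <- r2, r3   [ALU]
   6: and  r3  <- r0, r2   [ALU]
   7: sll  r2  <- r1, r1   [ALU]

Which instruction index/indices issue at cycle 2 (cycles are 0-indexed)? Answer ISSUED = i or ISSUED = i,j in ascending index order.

[0] i0  beq  -- no-port BR/MUL
[1] i1  mulh  -- WAW r1
[2] i2  or  -- WAW r1
[3] i3+i4  add;xor  -- pair
[4] i5+i6  add;and  -- pair
[5] i7  sll  -- tail

ISSUED = 2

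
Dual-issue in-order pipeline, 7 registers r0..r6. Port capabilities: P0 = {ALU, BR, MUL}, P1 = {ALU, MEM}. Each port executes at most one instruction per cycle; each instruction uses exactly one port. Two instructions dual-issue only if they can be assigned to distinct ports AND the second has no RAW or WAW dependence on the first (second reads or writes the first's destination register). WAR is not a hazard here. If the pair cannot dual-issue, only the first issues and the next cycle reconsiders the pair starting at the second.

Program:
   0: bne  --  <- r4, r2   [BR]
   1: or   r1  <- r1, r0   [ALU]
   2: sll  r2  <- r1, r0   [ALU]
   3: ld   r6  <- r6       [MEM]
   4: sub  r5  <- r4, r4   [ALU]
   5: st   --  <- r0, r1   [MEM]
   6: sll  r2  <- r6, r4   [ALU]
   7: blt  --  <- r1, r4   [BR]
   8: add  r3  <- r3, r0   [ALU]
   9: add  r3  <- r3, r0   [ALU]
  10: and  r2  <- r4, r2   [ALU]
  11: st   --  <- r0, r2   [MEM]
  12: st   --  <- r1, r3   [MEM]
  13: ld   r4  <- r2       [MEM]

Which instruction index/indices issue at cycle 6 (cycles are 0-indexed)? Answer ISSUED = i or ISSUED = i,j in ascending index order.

t=0 i0&i1:bne.BR or.ALU ; dual
t=1 i2&i3:sll.ALU ld.MEM ; dual
t=2 i4&i5:sub.ALU st.MEM ; dual
t=3 i6&i7:sll.ALU blt.BR ; dual
t=4 i8:add.ALU ; RAW+WAW r3
t=5 i9&i10:add.ALU and.ALU ; dual
t=6 i11:st.MEM ; no-port MEM/MEM
t=7 i12:st.MEM ; no-port MEM/MEM
t=8 i13:ld.MEM ; tail

ISSUED = 11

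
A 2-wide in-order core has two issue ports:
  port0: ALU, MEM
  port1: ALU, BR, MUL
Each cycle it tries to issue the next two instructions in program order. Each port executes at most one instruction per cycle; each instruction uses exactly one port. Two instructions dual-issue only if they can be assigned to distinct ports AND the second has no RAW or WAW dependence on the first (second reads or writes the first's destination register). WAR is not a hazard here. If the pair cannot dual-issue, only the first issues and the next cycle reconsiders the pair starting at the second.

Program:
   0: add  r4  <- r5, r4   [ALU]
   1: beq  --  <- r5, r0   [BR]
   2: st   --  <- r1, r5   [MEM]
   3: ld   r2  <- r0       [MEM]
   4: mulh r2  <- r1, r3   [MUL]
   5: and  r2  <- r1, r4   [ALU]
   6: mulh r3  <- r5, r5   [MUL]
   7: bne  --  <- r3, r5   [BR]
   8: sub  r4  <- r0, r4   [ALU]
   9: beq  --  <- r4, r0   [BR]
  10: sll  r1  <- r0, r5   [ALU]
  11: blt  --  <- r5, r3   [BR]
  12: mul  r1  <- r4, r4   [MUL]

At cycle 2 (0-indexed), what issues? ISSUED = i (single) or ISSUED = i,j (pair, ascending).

ISSUED = 3

  cy0 -> i0&i1 (add.ALU+beq.BR) dual
  cy1 -> i2 (st.MEM) no-port MEM/MEM
  cy2 -> i3 (ld.MEM) WAW r2
  cy3 -> i4 (mulh.MUL) WAW r2
  cy4 -> i5&i6 (and.ALU+mulh.MUL) dual
  cy5 -> i7&i8 (bne.BR+sub.ALU) dual
  cy6 -> i9&i10 (beq.BR+sll.ALU) dual
  cy7 -> i11 (blt.BR) no-port BR/MUL
  cy8 -> i12 (mul.MUL) tail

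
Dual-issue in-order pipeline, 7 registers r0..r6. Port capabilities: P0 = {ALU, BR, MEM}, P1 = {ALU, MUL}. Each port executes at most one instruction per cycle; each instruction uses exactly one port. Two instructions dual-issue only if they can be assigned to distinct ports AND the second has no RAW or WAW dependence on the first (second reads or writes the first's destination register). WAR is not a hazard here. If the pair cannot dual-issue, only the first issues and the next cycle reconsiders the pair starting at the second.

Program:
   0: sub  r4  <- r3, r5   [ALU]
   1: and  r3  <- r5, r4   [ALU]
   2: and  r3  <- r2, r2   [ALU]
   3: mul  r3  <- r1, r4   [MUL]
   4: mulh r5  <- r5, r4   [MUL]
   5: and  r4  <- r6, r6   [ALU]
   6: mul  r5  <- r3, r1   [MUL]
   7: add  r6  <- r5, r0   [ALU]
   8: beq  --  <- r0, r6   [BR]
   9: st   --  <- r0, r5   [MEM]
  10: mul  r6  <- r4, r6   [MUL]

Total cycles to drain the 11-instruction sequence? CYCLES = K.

CYCLES = 9

#0 head=0: sub i0 RAW r4
#1 head=1: and i1 WAW r3
#2 head=2: and i2 WAW r3
#3 head=3: mul i3 no-port MUL/MUL
#4 head=4: mulh;and i4,i5 2-wide
#5 head=6: mul i6 RAW r5
#6 head=7: add i7 RAW r6
#7 head=8: beq i8 no-port BR/MEM
#8 head=9: st;mul i9,i10 2-wide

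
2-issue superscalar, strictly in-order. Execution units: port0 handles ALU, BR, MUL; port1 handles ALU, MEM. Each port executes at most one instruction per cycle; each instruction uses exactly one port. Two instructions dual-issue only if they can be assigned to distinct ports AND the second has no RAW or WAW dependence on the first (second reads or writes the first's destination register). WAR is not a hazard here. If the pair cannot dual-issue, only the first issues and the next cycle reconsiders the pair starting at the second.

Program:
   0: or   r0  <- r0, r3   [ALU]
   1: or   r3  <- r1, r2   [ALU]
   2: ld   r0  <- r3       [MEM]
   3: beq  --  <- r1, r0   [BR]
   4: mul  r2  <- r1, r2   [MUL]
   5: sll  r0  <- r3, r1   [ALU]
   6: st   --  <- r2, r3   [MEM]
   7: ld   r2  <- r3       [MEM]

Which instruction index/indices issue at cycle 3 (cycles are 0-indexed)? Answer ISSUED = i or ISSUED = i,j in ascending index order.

ISSUED = 4,5

  cy0 -> i0+i1 (or.ALU+or.ALU) dual
  cy1 -> i2 (ld.MEM) RAW r0
  cy2 -> i3 (beq.BR) no-port BR/MUL
  cy3 -> i4+i5 (mul.MUL+sll.ALU) dual
  cy4 -> i6 (st.MEM) no-port MEM/MEM
  cy5 -> i7 (ld.MEM) tail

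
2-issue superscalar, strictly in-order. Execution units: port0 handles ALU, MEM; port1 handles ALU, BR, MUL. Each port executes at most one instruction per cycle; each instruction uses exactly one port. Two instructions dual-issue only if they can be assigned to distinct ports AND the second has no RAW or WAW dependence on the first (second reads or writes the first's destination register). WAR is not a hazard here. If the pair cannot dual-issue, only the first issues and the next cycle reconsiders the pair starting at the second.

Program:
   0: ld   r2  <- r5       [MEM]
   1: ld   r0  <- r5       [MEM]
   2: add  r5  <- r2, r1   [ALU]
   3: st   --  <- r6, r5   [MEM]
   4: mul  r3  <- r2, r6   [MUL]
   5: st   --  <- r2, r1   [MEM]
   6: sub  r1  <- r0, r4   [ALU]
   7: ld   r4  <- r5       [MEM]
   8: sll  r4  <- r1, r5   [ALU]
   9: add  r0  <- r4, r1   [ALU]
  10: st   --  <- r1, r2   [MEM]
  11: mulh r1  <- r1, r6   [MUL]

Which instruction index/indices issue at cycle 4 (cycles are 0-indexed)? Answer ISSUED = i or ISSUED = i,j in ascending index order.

t=0 i0:ld.MEM ; no-port MEM/MEM
t=1 i1&i2:ld.MEM add.ALU ; pair
t=2 i3&i4:st.MEM mul.MUL ; pair
t=3 i5&i6:st.MEM sub.ALU ; pair
t=4 i7:ld.MEM ; WAW r4
t=5 i8:sll.ALU ; RAW r4
t=6 i9&i10:add.ALU st.MEM ; pair
t=7 i11:mulh.MUL ; tail

ISSUED = 7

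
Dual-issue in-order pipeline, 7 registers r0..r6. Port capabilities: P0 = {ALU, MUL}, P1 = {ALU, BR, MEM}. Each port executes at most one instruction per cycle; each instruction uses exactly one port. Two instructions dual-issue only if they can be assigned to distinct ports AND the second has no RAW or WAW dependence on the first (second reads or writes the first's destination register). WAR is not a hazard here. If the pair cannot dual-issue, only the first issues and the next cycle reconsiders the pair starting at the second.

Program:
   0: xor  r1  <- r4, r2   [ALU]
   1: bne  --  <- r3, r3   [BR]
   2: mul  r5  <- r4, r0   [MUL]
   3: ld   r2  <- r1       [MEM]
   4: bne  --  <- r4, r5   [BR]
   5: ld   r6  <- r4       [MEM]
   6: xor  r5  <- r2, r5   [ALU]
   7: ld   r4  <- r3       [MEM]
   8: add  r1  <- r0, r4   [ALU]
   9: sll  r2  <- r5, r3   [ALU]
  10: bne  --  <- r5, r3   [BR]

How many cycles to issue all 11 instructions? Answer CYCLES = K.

CYCLES = 7

[0] i0+i1  xor bne  -- 2-wide
[1] i2+i3  mul ld  -- 2-wide
[2] i4  bne  -- no-port BR/MEM
[3] i5+i6  ld xor  -- 2-wide
[4] i7  ld  -- RAW r4
[5] i8+i9  add sll  -- 2-wide
[6] i10  bne  -- tail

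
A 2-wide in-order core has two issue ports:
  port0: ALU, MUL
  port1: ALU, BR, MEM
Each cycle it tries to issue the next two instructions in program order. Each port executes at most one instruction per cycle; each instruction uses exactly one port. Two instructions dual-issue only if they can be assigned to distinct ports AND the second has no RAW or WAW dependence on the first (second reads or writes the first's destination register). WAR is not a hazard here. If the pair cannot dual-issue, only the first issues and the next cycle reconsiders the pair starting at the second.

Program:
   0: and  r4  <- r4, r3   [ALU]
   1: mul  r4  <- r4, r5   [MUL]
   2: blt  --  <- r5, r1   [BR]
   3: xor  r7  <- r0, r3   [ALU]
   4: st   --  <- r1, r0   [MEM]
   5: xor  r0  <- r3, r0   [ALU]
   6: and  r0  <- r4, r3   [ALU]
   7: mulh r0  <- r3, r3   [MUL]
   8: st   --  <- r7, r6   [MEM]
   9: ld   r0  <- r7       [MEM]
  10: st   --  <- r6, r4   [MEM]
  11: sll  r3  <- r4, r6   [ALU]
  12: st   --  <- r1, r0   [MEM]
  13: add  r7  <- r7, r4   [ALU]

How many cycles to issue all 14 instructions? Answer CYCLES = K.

CYCLES = 9

  cy0 -> i0 (and) RAW+WAW r4
  cy1 -> i1&i2 (mul+blt) 2-wide
  cy2 -> i3&i4 (xor+st) 2-wide
  cy3 -> i5 (xor) WAW r0
  cy4 -> i6 (and) WAW r0
  cy5 -> i7&i8 (mulh+st) 2-wide
  cy6 -> i9 (ld) no-port MEM/MEM
  cy7 -> i10&i11 (st+sll) 2-wide
  cy8 -> i12&i13 (st+add) 2-wide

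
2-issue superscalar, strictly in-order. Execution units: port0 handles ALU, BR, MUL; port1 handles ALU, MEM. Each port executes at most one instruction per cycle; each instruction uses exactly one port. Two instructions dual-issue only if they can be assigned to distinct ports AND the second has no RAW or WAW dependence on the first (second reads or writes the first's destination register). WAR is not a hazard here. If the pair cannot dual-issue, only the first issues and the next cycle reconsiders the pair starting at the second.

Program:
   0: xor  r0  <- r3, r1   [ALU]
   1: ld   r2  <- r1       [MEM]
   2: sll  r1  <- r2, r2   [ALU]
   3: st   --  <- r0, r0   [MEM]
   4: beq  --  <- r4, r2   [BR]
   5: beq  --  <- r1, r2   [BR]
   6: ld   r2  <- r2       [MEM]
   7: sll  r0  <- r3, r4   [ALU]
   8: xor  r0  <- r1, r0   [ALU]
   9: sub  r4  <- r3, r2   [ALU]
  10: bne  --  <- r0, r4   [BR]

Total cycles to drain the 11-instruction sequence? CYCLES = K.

CYCLES = 7

#0 head=0: xor.ALU ld.MEM i0+i1 pair
#1 head=2: sll.ALU st.MEM i2+i3 pair
#2 head=4: beq.BR i4 no-port BR/BR
#3 head=5: beq.BR ld.MEM i5+i6 pair
#4 head=7: sll.ALU i7 RAW+WAW r0
#5 head=8: xor.ALU sub.ALU i8+i9 pair
#6 head=10: bne.BR i10 tail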